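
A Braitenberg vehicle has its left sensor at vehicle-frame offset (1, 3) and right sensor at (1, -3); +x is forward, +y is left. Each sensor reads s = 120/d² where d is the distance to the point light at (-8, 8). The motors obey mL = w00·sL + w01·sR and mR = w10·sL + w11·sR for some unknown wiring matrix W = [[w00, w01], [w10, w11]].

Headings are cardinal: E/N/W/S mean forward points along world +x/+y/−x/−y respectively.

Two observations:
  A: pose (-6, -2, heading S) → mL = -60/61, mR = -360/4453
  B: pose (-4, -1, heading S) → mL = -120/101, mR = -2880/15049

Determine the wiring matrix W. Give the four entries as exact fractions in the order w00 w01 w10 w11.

0 -1 1/2 -1/2

obs A: pose=(-6,-2,S) → sL=60/73, sR=60/61, mL=-60/61, mR=-360/4453
obs B: pose=(-4,-1,S) → sL=120/149, sR=120/101, mL=-120/101, mR=-2880/15049
sensor matrix S = [[60/73, 60/61], [120/149, 120/101]]; det S = 12355200/67013197
solve [mL_A; mL_B] = S·[w00; w01] and [mR_A; mR_B] = S·[w10; w11]:
  w00 = 0, w01 = -1, w10 = 1/2, w11 = -1/2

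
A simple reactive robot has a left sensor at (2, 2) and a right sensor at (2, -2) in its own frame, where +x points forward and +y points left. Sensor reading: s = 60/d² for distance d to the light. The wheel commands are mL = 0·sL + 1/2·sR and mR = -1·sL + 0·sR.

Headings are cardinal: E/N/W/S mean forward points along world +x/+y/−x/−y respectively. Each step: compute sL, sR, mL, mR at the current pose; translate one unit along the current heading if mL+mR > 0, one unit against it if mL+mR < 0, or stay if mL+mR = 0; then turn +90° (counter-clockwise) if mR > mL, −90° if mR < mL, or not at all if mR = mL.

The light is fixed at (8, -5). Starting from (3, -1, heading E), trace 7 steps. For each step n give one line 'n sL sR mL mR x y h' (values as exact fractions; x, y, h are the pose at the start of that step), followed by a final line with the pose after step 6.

n=0: pose=(3,-1,E); sL=4/3, sR=60/13; mL=30/13, mR=-4/3; mL+mR=38/39 → advance +1; mR−mL=-142/39 → turn -1·90°
n=1: pose=(4,-1,S); sL=15/2, sR=3/2; mL=3/4, mR=-15/2; mL+mR=-27/4 → advance -1; mR−mL=-33/4 → turn -1·90°
n=2: pose=(4,0,W); sL=4/3, sR=12/17; mL=6/17, mR=-4/3; mL+mR=-50/51 → advance -1; mR−mL=-86/51 → turn -1·90°
n=3: pose=(5,0,N); sL=30/37, sR=6/5; mL=3/5, mR=-30/37; mL+mR=-39/185 → advance -1; mR−mL=-261/185 → turn -1·90°
n=4: pose=(5,-1,E); sL=60/37, sR=12; mL=6, mR=-60/37; mL+mR=162/37 → advance +1; mR−mL=-282/37 → turn -1·90°
n=5: pose=(6,-1,S); sL=15, sR=3; mL=3/2, mR=-15; mL+mR=-27/2 → advance -1; mR−mL=-33/2 → turn -1·90°
n=6: pose=(6,0,W); sL=12/5, sR=12/13; mL=6/13, mR=-12/5; mL+mR=-126/65 → advance -1; mR−mL=-186/65 → turn -1·90°

0 4/3 60/13 30/13 -4/3 3 -1 E
1 15/2 3/2 3/4 -15/2 4 -1 S
2 4/3 12/17 6/17 -4/3 4 0 W
3 30/37 6/5 3/5 -30/37 5 0 N
4 60/37 12 6 -60/37 5 -1 E
5 15 3 3/2 -15 6 -1 S
6 12/5 12/13 6/13 -12/5 6 0 W
final 7 0 N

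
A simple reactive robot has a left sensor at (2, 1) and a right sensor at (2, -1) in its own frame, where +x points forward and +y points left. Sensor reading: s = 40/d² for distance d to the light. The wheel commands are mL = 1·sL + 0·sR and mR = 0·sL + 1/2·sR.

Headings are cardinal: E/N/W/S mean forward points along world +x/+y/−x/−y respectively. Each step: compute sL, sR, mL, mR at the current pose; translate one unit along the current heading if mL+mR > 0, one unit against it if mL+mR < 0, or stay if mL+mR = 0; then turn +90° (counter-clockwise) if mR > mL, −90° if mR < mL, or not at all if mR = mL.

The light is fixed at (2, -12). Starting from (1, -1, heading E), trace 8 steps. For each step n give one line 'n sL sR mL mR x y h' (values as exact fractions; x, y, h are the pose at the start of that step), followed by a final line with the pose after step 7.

0 8/29 40/101 8/29 20/101 1 -1 E
1 20/41 20/41 20/41 10/41 2 -1 S
2 8/17 8/25 8/17 4/25 2 -2 W
3 10/37 5/18 10/37 5/36 1 -2 N
4 8/29 40/101 8/29 20/101 1 -1 E
5 20/41 20/41 20/41 10/41 2 -1 S
6 8/17 8/25 8/17 4/25 2 -2 W
7 10/37 5/18 10/37 5/36 1 -2 N
final 1 -1 E

n=0: pose=(1,-1,E); sL=8/29, sR=40/101; mL=8/29, mR=20/101; mL+mR=1388/2929 → advance +1; mR−mL=-228/2929 → turn -1·90°
n=1: pose=(2,-1,S); sL=20/41, sR=20/41; mL=20/41, mR=10/41; mL+mR=30/41 → advance +1; mR−mL=-10/41 → turn -1·90°
n=2: pose=(2,-2,W); sL=8/17, sR=8/25; mL=8/17, mR=4/25; mL+mR=268/425 → advance +1; mR−mL=-132/425 → turn -1·90°
n=3: pose=(1,-2,N); sL=10/37, sR=5/18; mL=10/37, mR=5/36; mL+mR=545/1332 → advance +1; mR−mL=-175/1332 → turn -1·90°
n=4: pose=(1,-1,E); sL=8/29, sR=40/101; mL=8/29, mR=20/101; mL+mR=1388/2929 → advance +1; mR−mL=-228/2929 → turn -1·90°
n=5: pose=(2,-1,S); sL=20/41, sR=20/41; mL=20/41, mR=10/41; mL+mR=30/41 → advance +1; mR−mL=-10/41 → turn -1·90°
n=6: pose=(2,-2,W); sL=8/17, sR=8/25; mL=8/17, mR=4/25; mL+mR=268/425 → advance +1; mR−mL=-132/425 → turn -1·90°
n=7: pose=(1,-2,N); sL=10/37, sR=5/18; mL=10/37, mR=5/36; mL+mR=545/1332 → advance +1; mR−mL=-175/1332 → turn -1·90°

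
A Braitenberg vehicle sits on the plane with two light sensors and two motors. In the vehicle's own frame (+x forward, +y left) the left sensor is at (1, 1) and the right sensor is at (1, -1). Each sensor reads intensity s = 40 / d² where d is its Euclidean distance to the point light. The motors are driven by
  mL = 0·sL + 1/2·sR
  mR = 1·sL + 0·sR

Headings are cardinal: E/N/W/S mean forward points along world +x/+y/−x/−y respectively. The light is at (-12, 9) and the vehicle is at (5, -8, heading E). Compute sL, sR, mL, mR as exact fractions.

left sensor world pos  = (6, -7); dL² = 580
right sensor world pos = (6, -9); dR² = 648
sL = 40/580 = 2/29
sR = 40/648 = 5/81
mL = 0·sL + 1/2·sR = 5/162
mR = 1·sL + 0·sR = 2/29

2/29 5/81 5/162 2/29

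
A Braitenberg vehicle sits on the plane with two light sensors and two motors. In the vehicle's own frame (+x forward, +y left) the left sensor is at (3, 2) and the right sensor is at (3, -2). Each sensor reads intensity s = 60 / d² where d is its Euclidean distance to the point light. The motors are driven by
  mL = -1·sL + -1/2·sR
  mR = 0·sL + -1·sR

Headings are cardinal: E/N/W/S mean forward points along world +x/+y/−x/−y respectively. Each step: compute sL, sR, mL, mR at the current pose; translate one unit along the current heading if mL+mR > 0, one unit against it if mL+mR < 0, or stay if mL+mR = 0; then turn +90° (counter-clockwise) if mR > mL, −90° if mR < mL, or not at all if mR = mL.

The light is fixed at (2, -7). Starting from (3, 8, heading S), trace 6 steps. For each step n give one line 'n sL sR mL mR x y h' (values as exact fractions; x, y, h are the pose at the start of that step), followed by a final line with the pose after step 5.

0 20/51 12/29 -886/1479 -12/29 3 8 S
1 3/17 15/53 -573/1802 -15/53 3 9 E
2 12/73 12/73 -18/73 -12/73 2 9 N
3 30/89 30/149 -5805/13261 -30/149 2 8 W
4 20/51 12/29 -886/1479 -12/29 3 8 S
5 3/17 15/53 -573/1802 -15/53 3 9 E
final 2 9 N

n=0: pose=(3,8,S); sL=20/51, sR=12/29; mL=-886/1479, mR=-12/29; mL+mR=-1498/1479 → advance -1; mR−mL=274/1479 → turn +1·90°
n=1: pose=(3,9,E); sL=3/17, sR=15/53; mL=-573/1802, mR=-15/53; mL+mR=-1083/1802 → advance -1; mR−mL=63/1802 → turn +1·90°
n=2: pose=(2,9,N); sL=12/73, sR=12/73; mL=-18/73, mR=-12/73; mL+mR=-30/73 → advance -1; mR−mL=6/73 → turn +1·90°
n=3: pose=(2,8,W); sL=30/89, sR=30/149; mL=-5805/13261, mR=-30/149; mL+mR=-8475/13261 → advance -1; mR−mL=3135/13261 → turn +1·90°
n=4: pose=(3,8,S); sL=20/51, sR=12/29; mL=-886/1479, mR=-12/29; mL+mR=-1498/1479 → advance -1; mR−mL=274/1479 → turn +1·90°
n=5: pose=(3,9,E); sL=3/17, sR=15/53; mL=-573/1802, mR=-15/53; mL+mR=-1083/1802 → advance -1; mR−mL=63/1802 → turn +1·90°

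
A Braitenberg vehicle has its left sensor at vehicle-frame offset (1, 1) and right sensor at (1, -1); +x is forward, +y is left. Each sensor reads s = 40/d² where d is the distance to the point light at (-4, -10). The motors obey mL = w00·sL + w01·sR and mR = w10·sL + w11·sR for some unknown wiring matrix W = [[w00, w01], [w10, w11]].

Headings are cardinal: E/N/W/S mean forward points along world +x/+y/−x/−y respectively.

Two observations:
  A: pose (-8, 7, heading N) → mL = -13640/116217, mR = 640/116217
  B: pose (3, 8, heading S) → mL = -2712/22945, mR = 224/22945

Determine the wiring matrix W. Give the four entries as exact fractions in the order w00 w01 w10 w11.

-1/2 -1/2 -1 1

obs A: pose=(-8,7,N) → sL=40/349, sR=40/333, mL=-13640/116217, mR=640/116217
obs B: pose=(3,8,S) → sL=40/353, sR=8/65, mL=-2712/22945, mR=224/22945
sensor matrix S = [[40/349, 40/333], [40/353, 8/65]]; det S = 263936/533319813
solve [mL_A; mL_B] = S·[w00; w01] and [mR_A; mR_B] = S·[w10; w11]:
  w00 = -1/2, w01 = -1/2, w10 = -1, w11 = 1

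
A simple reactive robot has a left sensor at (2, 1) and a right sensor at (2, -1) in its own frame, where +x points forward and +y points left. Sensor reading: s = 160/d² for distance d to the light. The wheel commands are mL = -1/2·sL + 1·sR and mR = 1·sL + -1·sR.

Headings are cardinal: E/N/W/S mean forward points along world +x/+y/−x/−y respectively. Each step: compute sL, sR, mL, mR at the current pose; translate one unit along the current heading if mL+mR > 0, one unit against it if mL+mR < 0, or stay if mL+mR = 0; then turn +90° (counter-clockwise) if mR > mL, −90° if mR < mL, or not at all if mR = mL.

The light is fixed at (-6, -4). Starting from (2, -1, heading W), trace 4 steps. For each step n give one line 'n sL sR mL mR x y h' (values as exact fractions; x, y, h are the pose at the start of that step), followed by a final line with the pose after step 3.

0 4 40/13 14/13 12/13 2 -1 W
1 160/61 160/89 2640/5429 4480/5429 1 -1 N
2 80/17 16/5 72/85 128/85 1 0 W
3 160/53 160/29 6160/1537 -3840/1537 0 0 S
final 0 -1 W

n=0: pose=(2,-1,W); sL=4, sR=40/13; mL=14/13, mR=12/13; mL+mR=2 → advance +1; mR−mL=-2/13 → turn -1·90°
n=1: pose=(1,-1,N); sL=160/61, sR=160/89; mL=2640/5429, mR=4480/5429; mL+mR=80/61 → advance +1; mR−mL=1840/5429 → turn +1·90°
n=2: pose=(1,0,W); sL=80/17, sR=16/5; mL=72/85, mR=128/85; mL+mR=40/17 → advance +1; mR−mL=56/85 → turn +1·90°
n=3: pose=(0,0,S); sL=160/53, sR=160/29; mL=6160/1537, mR=-3840/1537; mL+mR=80/53 → advance +1; mR−mL=-10000/1537 → turn -1·90°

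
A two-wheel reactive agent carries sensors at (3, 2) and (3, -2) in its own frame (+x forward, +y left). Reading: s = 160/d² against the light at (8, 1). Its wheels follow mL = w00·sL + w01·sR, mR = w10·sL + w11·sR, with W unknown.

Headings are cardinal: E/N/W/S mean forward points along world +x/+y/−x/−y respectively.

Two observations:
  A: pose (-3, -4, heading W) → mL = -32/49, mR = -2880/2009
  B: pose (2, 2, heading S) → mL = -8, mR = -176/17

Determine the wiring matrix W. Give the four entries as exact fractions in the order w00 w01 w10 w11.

-1 0 -1 -1

obs A: pose=(-3,-4,W) → sL=32/49, sR=32/41, mL=-32/49, mR=-2880/2009
obs B: pose=(2,2,S) → sL=8, sR=40/17, mL=-8, mR=-176/17
sensor matrix S = [[32/49, 32/41], [8, 40/17]]; det S = -160768/34153
solve [mL_A; mL_B] = S·[w00; w01] and [mR_A; mR_B] = S·[w10; w11]:
  w00 = -1, w01 = 0, w10 = -1, w11 = -1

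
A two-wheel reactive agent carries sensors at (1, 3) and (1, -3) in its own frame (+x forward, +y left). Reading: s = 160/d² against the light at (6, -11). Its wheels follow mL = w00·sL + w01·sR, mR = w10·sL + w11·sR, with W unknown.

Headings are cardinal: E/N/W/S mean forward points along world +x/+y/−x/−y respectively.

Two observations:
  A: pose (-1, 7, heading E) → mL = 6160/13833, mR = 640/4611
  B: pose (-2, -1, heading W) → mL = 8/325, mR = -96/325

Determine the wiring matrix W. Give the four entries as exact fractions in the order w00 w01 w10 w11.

obs A: pose=(-1,7,E) → sL=160/477, sR=160/261, mL=6160/13833, mR=640/4611
obs B: pose=(-2,-1,W) → sL=16/13, sR=16/25, mL=8/325, mR=-96/325
sensor matrix S = [[160/477, 160/261], [16/13, 16/25]]; det S = -161792/299715
solve [mL_A; mL_B] = S·[w00; w01] and [mR_A; mR_B] = S·[w10; w11]:
  w00 = -1/2, w01 = 1, w10 = -1/2, w11 = 1/2

-1/2 1 -1/2 1/2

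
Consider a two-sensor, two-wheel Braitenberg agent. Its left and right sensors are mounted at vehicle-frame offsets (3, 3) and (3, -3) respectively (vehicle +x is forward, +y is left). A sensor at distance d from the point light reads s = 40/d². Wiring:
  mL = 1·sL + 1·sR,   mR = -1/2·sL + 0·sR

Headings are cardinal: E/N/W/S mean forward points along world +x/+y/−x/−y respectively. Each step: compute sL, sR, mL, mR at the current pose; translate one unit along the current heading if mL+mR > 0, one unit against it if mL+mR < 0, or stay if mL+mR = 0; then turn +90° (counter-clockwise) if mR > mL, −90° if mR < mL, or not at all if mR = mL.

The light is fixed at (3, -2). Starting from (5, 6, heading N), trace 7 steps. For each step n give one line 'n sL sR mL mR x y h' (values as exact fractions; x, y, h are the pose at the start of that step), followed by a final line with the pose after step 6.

0 20/61 20/73 2680/4453 -10/61 5 6 N
1 40/169 40/61 9200/10309 -20/169 5 7 E
2 5/9 10/9 5/3 -5/18 6 7 S
3 8/5 40/121 1168/605 -4/5 6 6 W
4 20/61 20/73 2680/4453 -10/61 5 6 N
5 40/169 40/61 9200/10309 -20/169 5 7 E
6 5/9 10/9 5/3 -5/18 6 7 S
final 6 6 W

n=0: pose=(5,6,N); sL=20/61, sR=20/73; mL=2680/4453, mR=-10/61; mL+mR=1950/4453 → advance +1; mR−mL=-3410/4453 → turn -1·90°
n=1: pose=(5,7,E); sL=40/169, sR=40/61; mL=9200/10309, mR=-20/169; mL+mR=7980/10309 → advance +1; mR−mL=-10420/10309 → turn -1·90°
n=2: pose=(6,7,S); sL=5/9, sR=10/9; mL=5/3, mR=-5/18; mL+mR=25/18 → advance +1; mR−mL=-35/18 → turn -1·90°
n=3: pose=(6,6,W); sL=8/5, sR=40/121; mL=1168/605, mR=-4/5; mL+mR=684/605 → advance +1; mR−mL=-1652/605 → turn -1·90°
n=4: pose=(5,6,N); sL=20/61, sR=20/73; mL=2680/4453, mR=-10/61; mL+mR=1950/4453 → advance +1; mR−mL=-3410/4453 → turn -1·90°
n=5: pose=(5,7,E); sL=40/169, sR=40/61; mL=9200/10309, mR=-20/169; mL+mR=7980/10309 → advance +1; mR−mL=-10420/10309 → turn -1·90°
n=6: pose=(6,7,S); sL=5/9, sR=10/9; mL=5/3, mR=-5/18; mL+mR=25/18 → advance +1; mR−mL=-35/18 → turn -1·90°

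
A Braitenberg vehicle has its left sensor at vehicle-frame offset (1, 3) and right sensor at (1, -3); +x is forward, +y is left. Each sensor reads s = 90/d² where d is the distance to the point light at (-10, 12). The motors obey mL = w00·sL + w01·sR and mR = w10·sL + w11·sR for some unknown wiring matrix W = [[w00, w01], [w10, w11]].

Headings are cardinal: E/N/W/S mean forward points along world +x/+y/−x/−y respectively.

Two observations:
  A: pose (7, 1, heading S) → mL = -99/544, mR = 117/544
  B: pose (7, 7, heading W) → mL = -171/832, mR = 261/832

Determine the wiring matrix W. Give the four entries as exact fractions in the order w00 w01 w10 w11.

1/2 -1 1/2 1/2

obs A: pose=(7,1,S) → sL=45/272, sR=9/34, mL=-99/544, mR=117/544
obs B: pose=(7,7,W) → sL=9/32, sR=9/26, mL=-171/832, mR=261/832
sensor matrix S = [[45/272, 9/34], [9/32, 9/26]]; det S = -243/14144
solve [mL_A; mL_B] = S·[w00; w01] and [mR_A; mR_B] = S·[w10; w11]:
  w00 = 1/2, w01 = -1, w10 = 1/2, w11 = 1/2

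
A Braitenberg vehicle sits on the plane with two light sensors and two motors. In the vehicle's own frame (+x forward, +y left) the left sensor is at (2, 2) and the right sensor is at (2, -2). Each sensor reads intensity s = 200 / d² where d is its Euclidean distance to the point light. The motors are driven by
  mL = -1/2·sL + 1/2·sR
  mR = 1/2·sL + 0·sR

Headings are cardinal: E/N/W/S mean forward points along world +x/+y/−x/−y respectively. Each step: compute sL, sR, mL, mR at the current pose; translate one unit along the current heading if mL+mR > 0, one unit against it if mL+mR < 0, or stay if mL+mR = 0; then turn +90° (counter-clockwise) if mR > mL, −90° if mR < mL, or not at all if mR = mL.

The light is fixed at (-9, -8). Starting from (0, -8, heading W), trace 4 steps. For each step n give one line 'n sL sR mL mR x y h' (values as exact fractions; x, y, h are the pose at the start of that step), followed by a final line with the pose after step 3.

0 200/53 200/53 0 100/53 0 -8 W
1 25/13 5 20/13 25/26 -1 -8 S
2 40/9 200/37 160/333 20/9 -1 -9 W
3 20/9 100/17 280/153 10/9 -2 -9 S
final -2 -10 W

n=0: pose=(0,-8,W); sL=200/53, sR=200/53; mL=0, mR=100/53; mL+mR=100/53 → advance +1; mR−mL=100/53 → turn +1·90°
n=1: pose=(-1,-8,S); sL=25/13, sR=5; mL=20/13, mR=25/26; mL+mR=5/2 → advance +1; mR−mL=-15/26 → turn -1·90°
n=2: pose=(-1,-9,W); sL=40/9, sR=200/37; mL=160/333, mR=20/9; mL+mR=100/37 → advance +1; mR−mL=580/333 → turn +1·90°
n=3: pose=(-2,-9,S); sL=20/9, sR=100/17; mL=280/153, mR=10/9; mL+mR=50/17 → advance +1; mR−mL=-110/153 → turn -1·90°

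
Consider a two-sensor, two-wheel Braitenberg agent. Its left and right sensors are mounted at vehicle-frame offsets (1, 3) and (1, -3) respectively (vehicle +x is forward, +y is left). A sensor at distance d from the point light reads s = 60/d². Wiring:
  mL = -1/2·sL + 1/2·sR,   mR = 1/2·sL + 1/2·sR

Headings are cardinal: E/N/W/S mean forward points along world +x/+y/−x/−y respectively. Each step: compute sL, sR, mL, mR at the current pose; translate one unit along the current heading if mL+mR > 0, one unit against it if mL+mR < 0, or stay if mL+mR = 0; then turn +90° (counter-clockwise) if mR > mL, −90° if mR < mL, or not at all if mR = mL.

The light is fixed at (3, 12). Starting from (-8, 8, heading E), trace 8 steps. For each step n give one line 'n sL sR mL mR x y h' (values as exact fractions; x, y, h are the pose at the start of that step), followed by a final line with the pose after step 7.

0 60/101 60/149 -1440/15049 7500/15049 -8 8 E
1 30/89 30/29 900/2581 1770/2581 -7 8 N
2 60/157 60/121 1080/18997 8340/18997 -7 9 W
3 3/4 15/53 -99/424 219/424 -8 9 S
4 60/101 60/149 -1440/15049 7500/15049 -8 8 E
5 30/89 30/29 900/2581 1770/2581 -7 8 N
6 60/157 60/121 1080/18997 8340/18997 -7 9 W
7 3/4 15/53 -99/424 219/424 -8 9 S
final -8 8 E

n=0: pose=(-8,8,E); sL=60/101, sR=60/149; mL=-1440/15049, mR=7500/15049; mL+mR=60/149 → advance +1; mR−mL=60/101 → turn +1·90°
n=1: pose=(-7,8,N); sL=30/89, sR=30/29; mL=900/2581, mR=1770/2581; mL+mR=30/29 → advance +1; mR−mL=30/89 → turn +1·90°
n=2: pose=(-7,9,W); sL=60/157, sR=60/121; mL=1080/18997, mR=8340/18997; mL+mR=60/121 → advance +1; mR−mL=60/157 → turn +1·90°
n=3: pose=(-8,9,S); sL=3/4, sR=15/53; mL=-99/424, mR=219/424; mL+mR=15/53 → advance +1; mR−mL=3/4 → turn +1·90°
n=4: pose=(-8,8,E); sL=60/101, sR=60/149; mL=-1440/15049, mR=7500/15049; mL+mR=60/149 → advance +1; mR−mL=60/101 → turn +1·90°
n=5: pose=(-7,8,N); sL=30/89, sR=30/29; mL=900/2581, mR=1770/2581; mL+mR=30/29 → advance +1; mR−mL=30/89 → turn +1·90°
n=6: pose=(-7,9,W); sL=60/157, sR=60/121; mL=1080/18997, mR=8340/18997; mL+mR=60/121 → advance +1; mR−mL=60/157 → turn +1·90°
n=7: pose=(-8,9,S); sL=3/4, sR=15/53; mL=-99/424, mR=219/424; mL+mR=15/53 → advance +1; mR−mL=3/4 → turn +1·90°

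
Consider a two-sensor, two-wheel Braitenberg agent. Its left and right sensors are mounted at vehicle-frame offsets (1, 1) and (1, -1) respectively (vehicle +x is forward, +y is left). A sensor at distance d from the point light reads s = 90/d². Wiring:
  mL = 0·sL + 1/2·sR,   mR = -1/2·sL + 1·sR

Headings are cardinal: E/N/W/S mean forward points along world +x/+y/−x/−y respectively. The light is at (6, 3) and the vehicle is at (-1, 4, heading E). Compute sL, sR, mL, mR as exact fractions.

left sensor world pos  = (0, 5); dL² = 40
right sensor world pos = (0, 3); dR² = 36
sL = 90/40 = 9/4
sR = 90/36 = 5/2
mL = 0·sL + 1/2·sR = 5/4
mR = -1/2·sL + 1·sR = 11/8

9/4 5/2 5/4 11/8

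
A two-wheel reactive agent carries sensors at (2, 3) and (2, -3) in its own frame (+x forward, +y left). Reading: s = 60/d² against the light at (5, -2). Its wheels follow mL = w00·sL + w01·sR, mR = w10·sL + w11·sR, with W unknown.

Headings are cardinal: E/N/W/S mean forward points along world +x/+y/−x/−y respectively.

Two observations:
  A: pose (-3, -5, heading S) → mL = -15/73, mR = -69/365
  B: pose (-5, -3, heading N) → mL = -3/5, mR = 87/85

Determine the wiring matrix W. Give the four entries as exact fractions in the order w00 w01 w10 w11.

0 -1/2 -1/2 1

obs A: pose=(-3,-5,S) → sL=6/5, sR=30/73, mL=-15/73, mR=-69/365
obs B: pose=(-5,-3,N) → sL=6/17, sR=6/5, mL=-3/5, mR=87/85
sensor matrix S = [[6/5, 30/73], [6/17, 6/5]]; det S = 40176/31025
solve [mL_A; mL_B] = S·[w00; w01] and [mR_A; mR_B] = S·[w10; w11]:
  w00 = 0, w01 = -1/2, w10 = -1/2, w11 = 1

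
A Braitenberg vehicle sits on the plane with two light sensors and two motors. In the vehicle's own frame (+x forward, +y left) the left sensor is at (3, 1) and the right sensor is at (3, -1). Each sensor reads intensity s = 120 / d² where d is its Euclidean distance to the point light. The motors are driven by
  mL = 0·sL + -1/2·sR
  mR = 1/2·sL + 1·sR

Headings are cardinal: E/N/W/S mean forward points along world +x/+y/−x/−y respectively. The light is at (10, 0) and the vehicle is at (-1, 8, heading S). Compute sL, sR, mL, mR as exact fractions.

left sensor world pos  = (0, 5); dL² = 125
right sensor world pos = (-2, 5); dR² = 169
sL = 120/125 = 24/25
sR = 120/169 = 120/169
mL = 0·sL + -1/2·sR = -60/169
mR = 1/2·sL + 1·sR = 5028/4225

24/25 120/169 -60/169 5028/4225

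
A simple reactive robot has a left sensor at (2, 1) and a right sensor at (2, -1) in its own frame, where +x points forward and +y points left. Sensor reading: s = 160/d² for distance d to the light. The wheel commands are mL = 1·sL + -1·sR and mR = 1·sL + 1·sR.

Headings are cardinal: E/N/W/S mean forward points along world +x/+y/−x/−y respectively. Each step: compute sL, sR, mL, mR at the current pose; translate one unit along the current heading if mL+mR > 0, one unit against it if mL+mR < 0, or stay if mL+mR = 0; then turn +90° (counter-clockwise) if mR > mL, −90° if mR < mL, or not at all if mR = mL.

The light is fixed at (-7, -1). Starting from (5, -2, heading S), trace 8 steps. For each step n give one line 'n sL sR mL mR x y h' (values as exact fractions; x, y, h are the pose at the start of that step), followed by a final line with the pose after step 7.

n=0: pose=(5,-2,S); sL=80/89, sR=16/13; mL=-384/1157, mR=2464/1157; mL+mR=160/89 → advance +1; mR−mL=32/13 → turn +1·90°
n=1: pose=(5,-3,E); sL=160/197, sR=32/41; mL=256/8077, mR=12864/8077; mL+mR=320/197 → advance +1; mR−mL=64/41 → turn +1·90°
n=2: pose=(6,-3,N); sL=10/9, sR=40/49; mL=130/441, mR=850/441; mL+mR=20/9 → advance +1; mR−mL=80/49 → turn +1·90°
n=3: pose=(6,-2,W); sL=32/25, sR=160/121; mL=-128/3025, mR=7872/3025; mL+mR=64/25 → advance +1; mR−mL=320/121 → turn +1·90°
n=4: pose=(5,-2,S); sL=80/89, sR=16/13; mL=-384/1157, mR=2464/1157; mL+mR=160/89 → advance +1; mR−mL=32/13 → turn +1·90°
n=5: pose=(5,-3,E); sL=160/197, sR=32/41; mL=256/8077, mR=12864/8077; mL+mR=320/197 → advance +1; mR−mL=64/41 → turn +1·90°
n=6: pose=(6,-3,N); sL=10/9, sR=40/49; mL=130/441, mR=850/441; mL+mR=20/9 → advance +1; mR−mL=80/49 → turn +1·90°
n=7: pose=(6,-2,W); sL=32/25, sR=160/121; mL=-128/3025, mR=7872/3025; mL+mR=64/25 → advance +1; mR−mL=320/121 → turn +1·90°

0 80/89 16/13 -384/1157 2464/1157 5 -2 S
1 160/197 32/41 256/8077 12864/8077 5 -3 E
2 10/9 40/49 130/441 850/441 6 -3 N
3 32/25 160/121 -128/3025 7872/3025 6 -2 W
4 80/89 16/13 -384/1157 2464/1157 5 -2 S
5 160/197 32/41 256/8077 12864/8077 5 -3 E
6 10/9 40/49 130/441 850/441 6 -3 N
7 32/25 160/121 -128/3025 7872/3025 6 -2 W
final 5 -2 S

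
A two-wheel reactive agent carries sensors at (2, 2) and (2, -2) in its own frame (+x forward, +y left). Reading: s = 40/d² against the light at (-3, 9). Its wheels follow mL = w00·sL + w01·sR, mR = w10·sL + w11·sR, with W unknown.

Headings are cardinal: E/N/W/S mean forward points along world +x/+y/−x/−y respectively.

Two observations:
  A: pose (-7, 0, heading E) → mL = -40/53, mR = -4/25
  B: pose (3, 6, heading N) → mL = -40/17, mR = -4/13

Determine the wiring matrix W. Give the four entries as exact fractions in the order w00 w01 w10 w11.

obs A: pose=(-7,0,E) → sL=40/53, sR=8/25, mL=-40/53, mR=-4/25
obs B: pose=(3,6,N) → sL=40/17, sR=8/13, mL=-40/17, mR=-4/13
sensor matrix S = [[40/53, 8/25], [40/17, 8/13]]; det S = -16896/58565
solve [mL_A; mL_B] = S·[w00; w01] and [mR_A; mR_B] = S·[w10; w11]:
  w00 = -1, w01 = 0, w10 = 0, w11 = -1/2

-1 0 0 -1/2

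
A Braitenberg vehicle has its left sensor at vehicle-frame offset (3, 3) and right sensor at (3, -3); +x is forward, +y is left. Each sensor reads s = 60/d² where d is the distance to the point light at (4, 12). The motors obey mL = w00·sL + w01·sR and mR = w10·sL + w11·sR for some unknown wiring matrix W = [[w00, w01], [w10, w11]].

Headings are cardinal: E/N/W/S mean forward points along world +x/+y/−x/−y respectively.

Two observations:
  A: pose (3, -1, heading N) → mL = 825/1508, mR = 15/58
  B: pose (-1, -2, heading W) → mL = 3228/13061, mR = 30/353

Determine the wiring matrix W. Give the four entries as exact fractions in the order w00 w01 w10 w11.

obs A: pose=(3,-1,N) → sL=15/29, sR=15/26, mL=825/1508, mR=15/58
obs B: pose=(-1,-2,W) → sL=60/353, sR=12/37, mL=3228/13061, mR=30/353
sensor matrix S = [[15/29, 15/26], [60/353, 12/37]]; det S = 343170/4923997
solve [mL_A; mL_B] = S·[w00; w01] and [mR_A; mR_B] = S·[w10; w11]:
  w00 = 1/2, w01 = 1/2, w10 = 1/2, w11 = 0

1/2 1/2 1/2 0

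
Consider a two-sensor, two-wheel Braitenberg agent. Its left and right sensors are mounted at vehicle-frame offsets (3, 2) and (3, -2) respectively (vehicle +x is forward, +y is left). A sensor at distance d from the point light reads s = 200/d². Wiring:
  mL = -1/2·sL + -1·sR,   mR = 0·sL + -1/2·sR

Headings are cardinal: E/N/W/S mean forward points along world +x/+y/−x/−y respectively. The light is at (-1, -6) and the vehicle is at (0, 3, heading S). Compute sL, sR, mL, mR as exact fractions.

40/9 200/37 -2540/333 -100/37

left sensor world pos  = (2, 0); dL² = 45
right sensor world pos = (-2, 0); dR² = 37
sL = 200/45 = 40/9
sR = 200/37 = 200/37
mL = -1/2·sL + -1·sR = -2540/333
mR = 0·sL + -1/2·sR = -100/37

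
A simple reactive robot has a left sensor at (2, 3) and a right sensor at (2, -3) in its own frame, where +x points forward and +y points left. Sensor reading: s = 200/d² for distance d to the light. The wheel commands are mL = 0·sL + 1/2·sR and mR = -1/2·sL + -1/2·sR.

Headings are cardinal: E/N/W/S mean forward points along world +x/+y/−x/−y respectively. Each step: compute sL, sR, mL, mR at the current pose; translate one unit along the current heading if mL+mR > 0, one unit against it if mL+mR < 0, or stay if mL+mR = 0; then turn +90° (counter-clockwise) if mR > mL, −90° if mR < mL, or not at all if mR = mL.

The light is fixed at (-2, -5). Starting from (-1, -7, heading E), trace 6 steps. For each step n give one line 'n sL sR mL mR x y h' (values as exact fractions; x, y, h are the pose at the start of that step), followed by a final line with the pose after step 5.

n=0: pose=(-1,-7,E); sL=20, sR=100/17; mL=50/17, mR=-220/17; mL+mR=-10 → advance -1; mR−mL=-270/17 → turn -1·90°
n=1: pose=(-2,-7,S); sL=8, sR=8; mL=4, mR=-8; mL+mR=-4 → advance -1; mR−mL=-12 → turn -1·90°
n=2: pose=(-2,-6,W); sL=10, sR=25; mL=25/2, mR=-35/2; mL+mR=-5 → advance -1; mR−mL=-30 → turn -1·90°
n=3: pose=(-1,-6,N); sL=40, sR=200/17; mL=100/17, mR=-440/17; mL+mR=-20 → advance -1; mR−mL=-540/17 → turn -1·90°
n=4: pose=(-1,-7,E); sL=20, sR=100/17; mL=50/17, mR=-220/17; mL+mR=-10 → advance -1; mR−mL=-270/17 → turn -1·90°
n=5: pose=(-2,-7,S); sL=8, sR=8; mL=4, mR=-8; mL+mR=-4 → advance -1; mR−mL=-12 → turn -1·90°

0 20 100/17 50/17 -220/17 -1 -7 E
1 8 8 4 -8 -2 -7 S
2 10 25 25/2 -35/2 -2 -6 W
3 40 200/17 100/17 -440/17 -1 -6 N
4 20 100/17 50/17 -220/17 -1 -7 E
5 8 8 4 -8 -2 -7 S
final -2 -6 W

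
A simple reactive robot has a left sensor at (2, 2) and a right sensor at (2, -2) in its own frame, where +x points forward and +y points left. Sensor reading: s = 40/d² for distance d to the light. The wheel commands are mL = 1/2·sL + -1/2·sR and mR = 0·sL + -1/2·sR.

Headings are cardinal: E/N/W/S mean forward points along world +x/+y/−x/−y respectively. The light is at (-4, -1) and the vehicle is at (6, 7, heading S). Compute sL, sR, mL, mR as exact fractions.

left sensor world pos  = (8, 5); dL² = 180
right sensor world pos = (4, 5); dR² = 100
sL = 40/180 = 2/9
sR = 40/100 = 2/5
mL = 1/2·sL + -1/2·sR = -4/45
mR = 0·sL + -1/2·sR = -1/5

2/9 2/5 -4/45 -1/5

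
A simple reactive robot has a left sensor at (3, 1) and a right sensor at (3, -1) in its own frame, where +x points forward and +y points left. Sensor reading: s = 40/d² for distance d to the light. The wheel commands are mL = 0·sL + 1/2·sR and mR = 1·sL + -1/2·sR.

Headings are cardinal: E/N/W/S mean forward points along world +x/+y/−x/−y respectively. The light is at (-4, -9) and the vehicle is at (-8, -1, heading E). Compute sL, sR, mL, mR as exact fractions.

left sensor world pos  = (-5, 0); dL² = 82
right sensor world pos = (-5, -2); dR² = 50
sL = 40/82 = 20/41
sR = 40/50 = 4/5
mL = 0·sL + 1/2·sR = 2/5
mR = 1·sL + -1/2·sR = 18/205

20/41 4/5 2/5 18/205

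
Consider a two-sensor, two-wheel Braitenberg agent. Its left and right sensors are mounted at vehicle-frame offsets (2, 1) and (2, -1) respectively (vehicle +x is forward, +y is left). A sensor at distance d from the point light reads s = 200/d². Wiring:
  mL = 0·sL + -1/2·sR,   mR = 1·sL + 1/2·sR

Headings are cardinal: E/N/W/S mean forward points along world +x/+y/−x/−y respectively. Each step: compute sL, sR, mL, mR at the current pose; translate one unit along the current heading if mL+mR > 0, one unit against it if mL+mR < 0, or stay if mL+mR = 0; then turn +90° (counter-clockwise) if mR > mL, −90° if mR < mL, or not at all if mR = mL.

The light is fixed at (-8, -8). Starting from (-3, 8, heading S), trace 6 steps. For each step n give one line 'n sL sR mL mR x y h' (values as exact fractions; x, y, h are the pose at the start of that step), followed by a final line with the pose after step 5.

0 25/29 50/53 -25/53 2050/1537 -3 8 S
1 40/61 40/49 -20/49 3180/2989 -3 7 E
2 100/157 100/169 -50/169 24750/26533 -2 7 N
3 200/241 40/61 -20/61 17020/14701 -2 8 W
4 25/29 50/53 -25/53 2050/1537 -3 8 S
5 40/61 40/49 -20/49 3180/2989 -3 7 E
final -2 7 N

n=0: pose=(-3,8,S); sL=25/29, sR=50/53; mL=-25/53, mR=2050/1537; mL+mR=25/29 → advance +1; mR−mL=2775/1537 → turn +1·90°
n=1: pose=(-3,7,E); sL=40/61, sR=40/49; mL=-20/49, mR=3180/2989; mL+mR=40/61 → advance +1; mR−mL=4400/2989 → turn +1·90°
n=2: pose=(-2,7,N); sL=100/157, sR=100/169; mL=-50/169, mR=24750/26533; mL+mR=100/157 → advance +1; mR−mL=32600/26533 → turn +1·90°
n=3: pose=(-2,8,W); sL=200/241, sR=40/61; mL=-20/61, mR=17020/14701; mL+mR=200/241 → advance +1; mR−mL=21840/14701 → turn +1·90°
n=4: pose=(-3,8,S); sL=25/29, sR=50/53; mL=-25/53, mR=2050/1537; mL+mR=25/29 → advance +1; mR−mL=2775/1537 → turn +1·90°
n=5: pose=(-3,7,E); sL=40/61, sR=40/49; mL=-20/49, mR=3180/2989; mL+mR=40/61 → advance +1; mR−mL=4400/2989 → turn +1·90°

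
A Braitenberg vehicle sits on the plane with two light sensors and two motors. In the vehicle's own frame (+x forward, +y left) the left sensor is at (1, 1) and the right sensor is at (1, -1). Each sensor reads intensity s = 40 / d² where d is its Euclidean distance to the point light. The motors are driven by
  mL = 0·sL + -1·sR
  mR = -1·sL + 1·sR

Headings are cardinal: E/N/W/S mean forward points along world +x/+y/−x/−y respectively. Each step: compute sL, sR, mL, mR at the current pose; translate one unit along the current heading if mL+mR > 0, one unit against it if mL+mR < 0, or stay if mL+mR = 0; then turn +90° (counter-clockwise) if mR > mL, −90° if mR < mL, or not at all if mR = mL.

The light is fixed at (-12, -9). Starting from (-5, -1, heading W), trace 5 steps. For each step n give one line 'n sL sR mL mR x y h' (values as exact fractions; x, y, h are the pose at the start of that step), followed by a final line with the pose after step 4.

0 8/17 40/117 -40/117 -256/1989 -5 -1 W
1 4/13 20/49 -20/49 64/637 -4 -1 S
2 40/181 8/29 -8/29 288/5249 -4 0 E
3 5/17 10/41 -10/41 -35/697 -5 0 N
4 8/17 40/117 -40/117 -256/1989 -5 -1 W
final -4 -1 S

n=0: pose=(-5,-1,W); sL=8/17, sR=40/117; mL=-40/117, mR=-256/1989; mL+mR=-8/17 → advance -1; mR−mL=424/1989 → turn +1·90°
n=1: pose=(-4,-1,S); sL=4/13, sR=20/49; mL=-20/49, mR=64/637; mL+mR=-4/13 → advance -1; mR−mL=324/637 → turn +1·90°
n=2: pose=(-4,0,E); sL=40/181, sR=8/29; mL=-8/29, mR=288/5249; mL+mR=-40/181 → advance -1; mR−mL=1736/5249 → turn +1·90°
n=3: pose=(-5,0,N); sL=5/17, sR=10/41; mL=-10/41, mR=-35/697; mL+mR=-5/17 → advance -1; mR−mL=135/697 → turn +1·90°
n=4: pose=(-5,-1,W); sL=8/17, sR=40/117; mL=-40/117, mR=-256/1989; mL+mR=-8/17 → advance -1; mR−mL=424/1989 → turn +1·90°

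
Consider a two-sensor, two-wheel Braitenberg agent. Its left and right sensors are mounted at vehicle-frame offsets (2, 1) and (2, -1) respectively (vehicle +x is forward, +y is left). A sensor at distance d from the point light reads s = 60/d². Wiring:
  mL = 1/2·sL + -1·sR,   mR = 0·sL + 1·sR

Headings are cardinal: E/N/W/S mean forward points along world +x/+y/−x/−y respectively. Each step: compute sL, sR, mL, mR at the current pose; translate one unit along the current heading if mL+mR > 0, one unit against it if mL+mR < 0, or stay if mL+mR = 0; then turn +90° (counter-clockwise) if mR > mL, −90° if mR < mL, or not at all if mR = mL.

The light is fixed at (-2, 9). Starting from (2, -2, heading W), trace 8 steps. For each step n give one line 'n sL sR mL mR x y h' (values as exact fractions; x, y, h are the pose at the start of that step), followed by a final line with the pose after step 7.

n=0: pose=(2,-2,W); sL=15/37, sR=15/26; mL=-180/481, mR=15/26; mL+mR=15/74 → advance +1; mR−mL=915/962 → turn +1·90°
n=1: pose=(1,-2,S); sL=12/37, sR=60/173; mL=-1182/6401, mR=60/173; mL+mR=6/37 → advance +1; mR−mL=3402/6401 → turn +1·90°
n=2: pose=(1,-3,E); sL=30/73, sR=30/97; mL=-735/7081, mR=30/97; mL+mR=15/73 → advance +1; mR−mL=2925/7081 → turn +1·90°
n=3: pose=(2,-3,N); sL=60/109, sR=12/25; mL=-558/2725, mR=12/25; mL+mR=30/109 → advance +1; mR−mL=1866/2725 → turn +1·90°
n=4: pose=(2,-2,W); sL=15/37, sR=15/26; mL=-180/481, mR=15/26; mL+mR=15/74 → advance +1; mR−mL=915/962 → turn +1·90°
n=5: pose=(1,-2,S); sL=12/37, sR=60/173; mL=-1182/6401, mR=60/173; mL+mR=6/37 → advance +1; mR−mL=3402/6401 → turn +1·90°
n=6: pose=(1,-3,E); sL=30/73, sR=30/97; mL=-735/7081, mR=30/97; mL+mR=15/73 → advance +1; mR−mL=2925/7081 → turn +1·90°
n=7: pose=(2,-3,N); sL=60/109, sR=12/25; mL=-558/2725, mR=12/25; mL+mR=30/109 → advance +1; mR−mL=1866/2725 → turn +1·90°

0 15/37 15/26 -180/481 15/26 2 -2 W
1 12/37 60/173 -1182/6401 60/173 1 -2 S
2 30/73 30/97 -735/7081 30/97 1 -3 E
3 60/109 12/25 -558/2725 12/25 2 -3 N
4 15/37 15/26 -180/481 15/26 2 -2 W
5 12/37 60/173 -1182/6401 60/173 1 -2 S
6 30/73 30/97 -735/7081 30/97 1 -3 E
7 60/109 12/25 -558/2725 12/25 2 -3 N
final 2 -2 W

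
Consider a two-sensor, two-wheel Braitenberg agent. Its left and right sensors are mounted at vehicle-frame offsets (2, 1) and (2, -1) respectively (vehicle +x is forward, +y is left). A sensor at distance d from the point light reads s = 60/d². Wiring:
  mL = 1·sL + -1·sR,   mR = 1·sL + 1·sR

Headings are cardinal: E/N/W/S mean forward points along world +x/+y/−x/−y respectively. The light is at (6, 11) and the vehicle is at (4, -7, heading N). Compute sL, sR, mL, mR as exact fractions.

12/53 60/257 -96/13621 6264/13621

left sensor world pos  = (3, -5); dL² = 265
right sensor world pos = (5, -5); dR² = 257
sL = 60/265 = 12/53
sR = 60/257 = 60/257
mL = 1·sL + -1·sR = -96/13621
mR = 1·sL + 1·sR = 6264/13621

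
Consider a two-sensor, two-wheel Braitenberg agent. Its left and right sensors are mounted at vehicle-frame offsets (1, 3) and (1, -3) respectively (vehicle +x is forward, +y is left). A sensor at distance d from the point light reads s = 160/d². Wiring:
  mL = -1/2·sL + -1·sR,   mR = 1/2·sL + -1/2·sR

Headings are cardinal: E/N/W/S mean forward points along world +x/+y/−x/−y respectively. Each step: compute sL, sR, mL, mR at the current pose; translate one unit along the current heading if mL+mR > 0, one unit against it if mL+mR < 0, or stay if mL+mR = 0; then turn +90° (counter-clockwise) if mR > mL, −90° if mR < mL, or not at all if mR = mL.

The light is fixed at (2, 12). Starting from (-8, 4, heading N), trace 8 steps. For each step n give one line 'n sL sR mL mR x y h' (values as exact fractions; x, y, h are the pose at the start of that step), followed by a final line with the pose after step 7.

n=0: pose=(-8,4,N); sL=80/109, sR=80/49; mL=-10680/5341, mR=-2400/5341; mL+mR=-120/49 → advance -1; mR−mL=8280/5341 → turn +1·90°
n=1: pose=(-8,3,W); sL=32/53, sR=160/157; mL=-10992/8321, mR=-1728/8321; mL+mR=-240/157 → advance -1; mR−mL=9264/8321 → turn +1·90°
n=2: pose=(-7,3,S); sL=20/17, sR=40/61; mL=-1290/1037, mR=270/1037; mL+mR=-60/61 → advance -1; mR−mL=1560/1037 → turn +1·90°
n=3: pose=(-7,4,E); sL=160/89, sR=32/37; mL=-5808/3293, mR=1536/3293; mL+mR=-48/37 → advance -1; mR−mL=7344/3293 → turn +1·90°
n=4: pose=(-8,4,N); sL=80/109, sR=80/49; mL=-10680/5341, mR=-2400/5341; mL+mR=-120/49 → advance -1; mR−mL=8280/5341 → turn +1·90°
n=5: pose=(-8,3,W); sL=32/53, sR=160/157; mL=-10992/8321, mR=-1728/8321; mL+mR=-240/157 → advance -1; mR−mL=9264/8321 → turn +1·90°
n=6: pose=(-7,3,S); sL=20/17, sR=40/61; mL=-1290/1037, mR=270/1037; mL+mR=-60/61 → advance -1; mR−mL=1560/1037 → turn +1·90°
n=7: pose=(-7,4,E); sL=160/89, sR=32/37; mL=-5808/3293, mR=1536/3293; mL+mR=-48/37 → advance -1; mR−mL=7344/3293 → turn +1·90°

0 80/109 80/49 -10680/5341 -2400/5341 -8 4 N
1 32/53 160/157 -10992/8321 -1728/8321 -8 3 W
2 20/17 40/61 -1290/1037 270/1037 -7 3 S
3 160/89 32/37 -5808/3293 1536/3293 -7 4 E
4 80/109 80/49 -10680/5341 -2400/5341 -8 4 N
5 32/53 160/157 -10992/8321 -1728/8321 -8 3 W
6 20/17 40/61 -1290/1037 270/1037 -7 3 S
7 160/89 32/37 -5808/3293 1536/3293 -7 4 E
final -8 4 N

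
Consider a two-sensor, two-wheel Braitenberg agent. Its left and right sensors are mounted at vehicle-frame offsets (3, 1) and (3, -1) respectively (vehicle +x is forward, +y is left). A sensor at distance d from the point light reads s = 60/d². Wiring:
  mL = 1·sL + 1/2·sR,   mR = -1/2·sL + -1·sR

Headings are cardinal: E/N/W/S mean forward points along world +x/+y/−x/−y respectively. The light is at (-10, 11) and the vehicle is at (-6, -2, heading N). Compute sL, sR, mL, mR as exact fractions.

left sensor world pos  = (-7, 1); dL² = 109
right sensor world pos = (-5, 1); dR² = 125
sL = 60/109 = 60/109
sR = 60/125 = 12/25
mL = 1·sL + 1/2·sR = 2154/2725
mR = -1/2·sL + -1·sR = -2058/2725

60/109 12/25 2154/2725 -2058/2725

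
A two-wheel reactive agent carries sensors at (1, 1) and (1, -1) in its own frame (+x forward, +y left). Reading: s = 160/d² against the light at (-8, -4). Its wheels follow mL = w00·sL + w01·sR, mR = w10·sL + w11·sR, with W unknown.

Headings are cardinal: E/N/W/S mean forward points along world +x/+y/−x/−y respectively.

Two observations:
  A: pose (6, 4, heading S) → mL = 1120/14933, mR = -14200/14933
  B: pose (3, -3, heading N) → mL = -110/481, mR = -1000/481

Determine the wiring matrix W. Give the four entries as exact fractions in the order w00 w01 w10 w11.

-1/2 1/2 -1 -1/2

obs A: pose=(6,4,S) → sL=80/137, sR=80/109, mL=1120/14933, mR=-14200/14933
obs B: pose=(3,-3,N) → sL=20/13, sR=40/37, mL=-110/481, mR=-1000/481
sensor matrix S = [[80/137, 80/109], [20/13, 40/37]]; det S = -3576000/7182773
solve [mL_A; mL_B] = S·[w00; w01] and [mR_A; mR_B] = S·[w10; w11]:
  w00 = -1/2, w01 = 1/2, w10 = -1, w11 = -1/2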